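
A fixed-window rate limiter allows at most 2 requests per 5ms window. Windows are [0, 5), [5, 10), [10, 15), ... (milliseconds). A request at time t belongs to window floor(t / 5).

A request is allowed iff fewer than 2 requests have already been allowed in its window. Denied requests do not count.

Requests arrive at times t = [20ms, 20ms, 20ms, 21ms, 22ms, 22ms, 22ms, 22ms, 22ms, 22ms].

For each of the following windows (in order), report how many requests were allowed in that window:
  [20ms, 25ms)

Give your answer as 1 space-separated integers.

Processing requests:
  req#1 t=20ms (window 4): ALLOW
  req#2 t=20ms (window 4): ALLOW
  req#3 t=20ms (window 4): DENY
  req#4 t=21ms (window 4): DENY
  req#5 t=22ms (window 4): DENY
  req#6 t=22ms (window 4): DENY
  req#7 t=22ms (window 4): DENY
  req#8 t=22ms (window 4): DENY
  req#9 t=22ms (window 4): DENY
  req#10 t=22ms (window 4): DENY

Allowed counts by window: 2

Answer: 2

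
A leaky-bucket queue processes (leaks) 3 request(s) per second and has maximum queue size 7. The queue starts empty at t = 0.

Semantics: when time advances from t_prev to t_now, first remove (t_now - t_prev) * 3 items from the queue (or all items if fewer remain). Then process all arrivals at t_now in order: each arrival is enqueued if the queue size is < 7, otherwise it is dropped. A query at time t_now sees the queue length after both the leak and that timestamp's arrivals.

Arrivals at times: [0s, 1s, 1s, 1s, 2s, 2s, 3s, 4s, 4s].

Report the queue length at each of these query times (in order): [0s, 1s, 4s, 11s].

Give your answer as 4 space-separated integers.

Answer: 1 3 2 0

Derivation:
Queue lengths at query times:
  query t=0s: backlog = 1
  query t=1s: backlog = 3
  query t=4s: backlog = 2
  query t=11s: backlog = 0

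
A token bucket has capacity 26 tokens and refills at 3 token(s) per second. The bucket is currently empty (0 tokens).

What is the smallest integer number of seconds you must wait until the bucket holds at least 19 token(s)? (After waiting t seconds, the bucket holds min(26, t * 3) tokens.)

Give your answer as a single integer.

Need t * 3 >= 19, so t >= 19/3.
Smallest integer t = ceil(19/3) = 7.

Answer: 7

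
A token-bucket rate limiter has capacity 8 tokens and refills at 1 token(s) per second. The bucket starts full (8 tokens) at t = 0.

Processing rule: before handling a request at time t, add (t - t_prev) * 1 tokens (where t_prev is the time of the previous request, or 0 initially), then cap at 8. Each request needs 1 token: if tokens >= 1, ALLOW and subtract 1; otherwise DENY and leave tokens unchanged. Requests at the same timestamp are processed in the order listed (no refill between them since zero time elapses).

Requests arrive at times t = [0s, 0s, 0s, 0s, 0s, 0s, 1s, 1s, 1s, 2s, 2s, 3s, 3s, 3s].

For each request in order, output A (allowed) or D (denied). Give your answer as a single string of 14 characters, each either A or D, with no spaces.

Answer: AAAAAAAAAADADD

Derivation:
Simulating step by step:
  req#1 t=0s: ALLOW
  req#2 t=0s: ALLOW
  req#3 t=0s: ALLOW
  req#4 t=0s: ALLOW
  req#5 t=0s: ALLOW
  req#6 t=0s: ALLOW
  req#7 t=1s: ALLOW
  req#8 t=1s: ALLOW
  req#9 t=1s: ALLOW
  req#10 t=2s: ALLOW
  req#11 t=2s: DENY
  req#12 t=3s: ALLOW
  req#13 t=3s: DENY
  req#14 t=3s: DENY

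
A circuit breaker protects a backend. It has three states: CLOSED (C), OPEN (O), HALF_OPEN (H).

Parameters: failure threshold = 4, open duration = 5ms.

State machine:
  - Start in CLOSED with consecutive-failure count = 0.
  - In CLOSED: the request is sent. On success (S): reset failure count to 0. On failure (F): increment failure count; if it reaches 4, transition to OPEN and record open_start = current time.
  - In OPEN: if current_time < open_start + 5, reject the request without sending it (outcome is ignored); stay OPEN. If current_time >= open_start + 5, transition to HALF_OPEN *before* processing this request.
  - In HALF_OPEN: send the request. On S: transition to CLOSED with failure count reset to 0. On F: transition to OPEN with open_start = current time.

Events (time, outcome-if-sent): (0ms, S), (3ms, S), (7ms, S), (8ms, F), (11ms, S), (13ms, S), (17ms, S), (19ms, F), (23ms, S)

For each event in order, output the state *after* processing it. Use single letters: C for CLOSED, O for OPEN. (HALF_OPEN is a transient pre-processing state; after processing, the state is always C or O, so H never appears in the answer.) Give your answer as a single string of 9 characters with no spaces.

State after each event:
  event#1 t=0ms outcome=S: state=CLOSED
  event#2 t=3ms outcome=S: state=CLOSED
  event#3 t=7ms outcome=S: state=CLOSED
  event#4 t=8ms outcome=F: state=CLOSED
  event#5 t=11ms outcome=S: state=CLOSED
  event#6 t=13ms outcome=S: state=CLOSED
  event#7 t=17ms outcome=S: state=CLOSED
  event#8 t=19ms outcome=F: state=CLOSED
  event#9 t=23ms outcome=S: state=CLOSED

Answer: CCCCCCCCC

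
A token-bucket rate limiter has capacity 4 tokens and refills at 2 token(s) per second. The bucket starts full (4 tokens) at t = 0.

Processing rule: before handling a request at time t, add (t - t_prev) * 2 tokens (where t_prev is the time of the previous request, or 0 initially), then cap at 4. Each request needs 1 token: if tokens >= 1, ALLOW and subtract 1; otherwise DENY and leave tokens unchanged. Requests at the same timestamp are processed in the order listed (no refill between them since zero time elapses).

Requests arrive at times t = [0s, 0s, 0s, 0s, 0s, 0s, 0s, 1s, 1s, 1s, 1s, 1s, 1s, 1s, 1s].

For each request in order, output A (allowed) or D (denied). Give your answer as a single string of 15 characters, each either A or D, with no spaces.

Simulating step by step:
  req#1 t=0s: ALLOW
  req#2 t=0s: ALLOW
  req#3 t=0s: ALLOW
  req#4 t=0s: ALLOW
  req#5 t=0s: DENY
  req#6 t=0s: DENY
  req#7 t=0s: DENY
  req#8 t=1s: ALLOW
  req#9 t=1s: ALLOW
  req#10 t=1s: DENY
  req#11 t=1s: DENY
  req#12 t=1s: DENY
  req#13 t=1s: DENY
  req#14 t=1s: DENY
  req#15 t=1s: DENY

Answer: AAAADDDAADDDDDD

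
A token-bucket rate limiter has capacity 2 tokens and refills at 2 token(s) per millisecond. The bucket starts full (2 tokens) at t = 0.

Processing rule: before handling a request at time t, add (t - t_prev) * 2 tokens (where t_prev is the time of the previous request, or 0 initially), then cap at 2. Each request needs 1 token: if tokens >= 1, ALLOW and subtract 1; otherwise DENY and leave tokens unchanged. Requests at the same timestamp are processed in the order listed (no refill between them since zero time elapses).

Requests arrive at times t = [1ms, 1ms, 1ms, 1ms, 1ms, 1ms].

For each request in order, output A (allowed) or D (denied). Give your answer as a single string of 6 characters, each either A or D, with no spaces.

Answer: AADDDD

Derivation:
Simulating step by step:
  req#1 t=1ms: ALLOW
  req#2 t=1ms: ALLOW
  req#3 t=1ms: DENY
  req#4 t=1ms: DENY
  req#5 t=1ms: DENY
  req#6 t=1ms: DENY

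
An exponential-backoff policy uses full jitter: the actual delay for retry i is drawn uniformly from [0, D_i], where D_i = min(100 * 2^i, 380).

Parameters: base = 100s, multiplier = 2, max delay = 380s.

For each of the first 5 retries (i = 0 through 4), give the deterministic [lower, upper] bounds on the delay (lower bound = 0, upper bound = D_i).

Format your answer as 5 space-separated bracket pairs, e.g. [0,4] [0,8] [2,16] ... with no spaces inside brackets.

Computing bounds per retry:
  i=0: D_i=min(100*2^0,380)=100, bounds=[0,100]
  i=1: D_i=min(100*2^1,380)=200, bounds=[0,200]
  i=2: D_i=min(100*2^2,380)=380, bounds=[0,380]
  i=3: D_i=min(100*2^3,380)=380, bounds=[0,380]
  i=4: D_i=min(100*2^4,380)=380, bounds=[0,380]

Answer: [0,100] [0,200] [0,380] [0,380] [0,380]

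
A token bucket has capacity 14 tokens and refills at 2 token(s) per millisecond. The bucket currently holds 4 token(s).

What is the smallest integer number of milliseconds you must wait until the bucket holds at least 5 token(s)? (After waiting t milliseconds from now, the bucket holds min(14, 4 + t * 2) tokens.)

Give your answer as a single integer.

Answer: 1

Derivation:
Need 4 + t * 2 >= 5, so t >= 1/2.
Smallest integer t = ceil(1/2) = 1.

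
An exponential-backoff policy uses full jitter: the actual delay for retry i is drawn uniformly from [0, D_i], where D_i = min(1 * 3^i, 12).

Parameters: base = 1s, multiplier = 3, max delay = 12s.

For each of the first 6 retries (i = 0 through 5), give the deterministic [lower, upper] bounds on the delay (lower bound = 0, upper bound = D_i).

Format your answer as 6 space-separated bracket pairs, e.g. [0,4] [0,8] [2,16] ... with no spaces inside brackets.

Computing bounds per retry:
  i=0: D_i=min(1*3^0,12)=1, bounds=[0,1]
  i=1: D_i=min(1*3^1,12)=3, bounds=[0,3]
  i=2: D_i=min(1*3^2,12)=9, bounds=[0,9]
  i=3: D_i=min(1*3^3,12)=12, bounds=[0,12]
  i=4: D_i=min(1*3^4,12)=12, bounds=[0,12]
  i=5: D_i=min(1*3^5,12)=12, bounds=[0,12]

Answer: [0,1] [0,3] [0,9] [0,12] [0,12] [0,12]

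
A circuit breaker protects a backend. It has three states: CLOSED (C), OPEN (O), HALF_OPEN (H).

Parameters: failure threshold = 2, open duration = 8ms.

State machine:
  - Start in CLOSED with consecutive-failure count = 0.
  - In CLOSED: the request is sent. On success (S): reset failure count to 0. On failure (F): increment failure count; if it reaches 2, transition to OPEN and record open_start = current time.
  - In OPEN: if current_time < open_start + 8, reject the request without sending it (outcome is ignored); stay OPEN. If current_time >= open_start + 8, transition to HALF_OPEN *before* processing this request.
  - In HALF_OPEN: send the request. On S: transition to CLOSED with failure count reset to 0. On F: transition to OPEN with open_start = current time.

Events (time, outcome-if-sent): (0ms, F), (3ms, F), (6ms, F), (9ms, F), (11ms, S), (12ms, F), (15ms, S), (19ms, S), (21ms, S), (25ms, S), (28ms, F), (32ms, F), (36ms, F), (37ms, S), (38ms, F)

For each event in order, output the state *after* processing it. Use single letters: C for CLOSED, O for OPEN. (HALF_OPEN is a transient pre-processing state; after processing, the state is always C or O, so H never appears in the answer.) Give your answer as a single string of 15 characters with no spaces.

State after each event:
  event#1 t=0ms outcome=F: state=CLOSED
  event#2 t=3ms outcome=F: state=OPEN
  event#3 t=6ms outcome=F: state=OPEN
  event#4 t=9ms outcome=F: state=OPEN
  event#5 t=11ms outcome=S: state=CLOSED
  event#6 t=12ms outcome=F: state=CLOSED
  event#7 t=15ms outcome=S: state=CLOSED
  event#8 t=19ms outcome=S: state=CLOSED
  event#9 t=21ms outcome=S: state=CLOSED
  event#10 t=25ms outcome=S: state=CLOSED
  event#11 t=28ms outcome=F: state=CLOSED
  event#12 t=32ms outcome=F: state=OPEN
  event#13 t=36ms outcome=F: state=OPEN
  event#14 t=37ms outcome=S: state=OPEN
  event#15 t=38ms outcome=F: state=OPEN

Answer: COOOCCCCCCCOOOO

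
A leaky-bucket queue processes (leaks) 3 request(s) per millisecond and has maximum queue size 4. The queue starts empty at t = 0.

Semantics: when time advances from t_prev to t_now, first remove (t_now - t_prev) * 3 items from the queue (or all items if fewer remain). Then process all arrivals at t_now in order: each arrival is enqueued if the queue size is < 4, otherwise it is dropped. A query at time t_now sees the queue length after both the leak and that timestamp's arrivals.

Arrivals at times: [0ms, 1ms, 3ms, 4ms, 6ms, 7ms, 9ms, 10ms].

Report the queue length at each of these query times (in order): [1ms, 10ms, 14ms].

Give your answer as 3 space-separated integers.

Answer: 1 1 0

Derivation:
Queue lengths at query times:
  query t=1ms: backlog = 1
  query t=10ms: backlog = 1
  query t=14ms: backlog = 0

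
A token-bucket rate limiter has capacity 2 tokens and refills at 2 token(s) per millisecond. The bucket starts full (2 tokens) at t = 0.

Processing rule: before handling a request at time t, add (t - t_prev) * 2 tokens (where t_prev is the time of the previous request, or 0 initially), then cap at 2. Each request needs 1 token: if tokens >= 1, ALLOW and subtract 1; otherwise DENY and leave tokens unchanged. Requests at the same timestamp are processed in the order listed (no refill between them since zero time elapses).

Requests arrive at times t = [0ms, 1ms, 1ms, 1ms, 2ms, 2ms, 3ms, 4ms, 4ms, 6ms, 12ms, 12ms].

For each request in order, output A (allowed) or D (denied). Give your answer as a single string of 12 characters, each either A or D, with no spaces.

Simulating step by step:
  req#1 t=0ms: ALLOW
  req#2 t=1ms: ALLOW
  req#3 t=1ms: ALLOW
  req#4 t=1ms: DENY
  req#5 t=2ms: ALLOW
  req#6 t=2ms: ALLOW
  req#7 t=3ms: ALLOW
  req#8 t=4ms: ALLOW
  req#9 t=4ms: ALLOW
  req#10 t=6ms: ALLOW
  req#11 t=12ms: ALLOW
  req#12 t=12ms: ALLOW

Answer: AAADAAAAAAAA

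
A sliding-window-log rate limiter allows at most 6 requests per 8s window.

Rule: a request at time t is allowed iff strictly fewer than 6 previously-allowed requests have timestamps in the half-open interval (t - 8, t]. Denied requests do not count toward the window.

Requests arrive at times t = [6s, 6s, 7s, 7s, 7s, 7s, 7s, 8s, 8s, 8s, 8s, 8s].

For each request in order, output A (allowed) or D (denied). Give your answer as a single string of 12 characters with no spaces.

Answer: AAAAAADDDDDD

Derivation:
Tracking allowed requests in the window:
  req#1 t=6s: ALLOW
  req#2 t=6s: ALLOW
  req#3 t=7s: ALLOW
  req#4 t=7s: ALLOW
  req#5 t=7s: ALLOW
  req#6 t=7s: ALLOW
  req#7 t=7s: DENY
  req#8 t=8s: DENY
  req#9 t=8s: DENY
  req#10 t=8s: DENY
  req#11 t=8s: DENY
  req#12 t=8s: DENY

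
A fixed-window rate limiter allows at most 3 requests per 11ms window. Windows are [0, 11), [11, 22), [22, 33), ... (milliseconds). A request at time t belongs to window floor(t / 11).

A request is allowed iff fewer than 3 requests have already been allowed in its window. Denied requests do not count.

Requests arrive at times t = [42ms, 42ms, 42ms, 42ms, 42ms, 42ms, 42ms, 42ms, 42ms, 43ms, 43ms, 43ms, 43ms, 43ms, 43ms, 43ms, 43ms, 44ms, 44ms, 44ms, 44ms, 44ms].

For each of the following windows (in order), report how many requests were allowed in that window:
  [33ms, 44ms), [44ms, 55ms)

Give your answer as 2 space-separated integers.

Processing requests:
  req#1 t=42ms (window 3): ALLOW
  req#2 t=42ms (window 3): ALLOW
  req#3 t=42ms (window 3): ALLOW
  req#4 t=42ms (window 3): DENY
  req#5 t=42ms (window 3): DENY
  req#6 t=42ms (window 3): DENY
  req#7 t=42ms (window 3): DENY
  req#8 t=42ms (window 3): DENY
  req#9 t=42ms (window 3): DENY
  req#10 t=43ms (window 3): DENY
  req#11 t=43ms (window 3): DENY
  req#12 t=43ms (window 3): DENY
  req#13 t=43ms (window 3): DENY
  req#14 t=43ms (window 3): DENY
  req#15 t=43ms (window 3): DENY
  req#16 t=43ms (window 3): DENY
  req#17 t=43ms (window 3): DENY
  req#18 t=44ms (window 4): ALLOW
  req#19 t=44ms (window 4): ALLOW
  req#20 t=44ms (window 4): ALLOW
  req#21 t=44ms (window 4): DENY
  req#22 t=44ms (window 4): DENY

Allowed counts by window: 3 3

Answer: 3 3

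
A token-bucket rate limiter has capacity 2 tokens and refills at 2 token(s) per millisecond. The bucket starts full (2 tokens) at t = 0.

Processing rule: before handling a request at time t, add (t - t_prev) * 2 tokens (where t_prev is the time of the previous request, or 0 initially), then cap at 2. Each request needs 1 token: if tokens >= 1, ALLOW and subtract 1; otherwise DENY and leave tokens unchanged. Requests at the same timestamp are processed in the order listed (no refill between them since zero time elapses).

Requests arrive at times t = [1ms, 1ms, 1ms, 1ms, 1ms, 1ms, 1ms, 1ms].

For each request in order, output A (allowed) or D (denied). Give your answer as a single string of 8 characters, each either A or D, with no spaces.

Answer: AADDDDDD

Derivation:
Simulating step by step:
  req#1 t=1ms: ALLOW
  req#2 t=1ms: ALLOW
  req#3 t=1ms: DENY
  req#4 t=1ms: DENY
  req#5 t=1ms: DENY
  req#6 t=1ms: DENY
  req#7 t=1ms: DENY
  req#8 t=1ms: DENY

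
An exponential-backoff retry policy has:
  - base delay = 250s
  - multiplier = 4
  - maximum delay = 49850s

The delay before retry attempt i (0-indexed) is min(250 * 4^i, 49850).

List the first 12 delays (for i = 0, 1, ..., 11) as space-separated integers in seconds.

Answer: 250 1000 4000 16000 49850 49850 49850 49850 49850 49850 49850 49850

Derivation:
Computing each delay:
  i=0: min(250*4^0, 49850) = 250
  i=1: min(250*4^1, 49850) = 1000
  i=2: min(250*4^2, 49850) = 4000
  i=3: min(250*4^3, 49850) = 16000
  i=4: min(250*4^4, 49850) = 49850
  i=5: min(250*4^5, 49850) = 49850
  i=6: min(250*4^6, 49850) = 49850
  i=7: min(250*4^7, 49850) = 49850
  i=8: min(250*4^8, 49850) = 49850
  i=9: min(250*4^9, 49850) = 49850
  i=10: min(250*4^10, 49850) = 49850
  i=11: min(250*4^11, 49850) = 49850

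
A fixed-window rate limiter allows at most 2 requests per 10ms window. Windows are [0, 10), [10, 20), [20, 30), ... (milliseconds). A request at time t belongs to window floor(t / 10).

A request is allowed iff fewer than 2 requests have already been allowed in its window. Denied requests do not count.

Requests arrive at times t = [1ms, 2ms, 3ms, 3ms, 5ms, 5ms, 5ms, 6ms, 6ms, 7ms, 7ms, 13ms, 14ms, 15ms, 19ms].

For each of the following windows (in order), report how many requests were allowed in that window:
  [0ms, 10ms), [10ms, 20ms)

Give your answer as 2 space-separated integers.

Processing requests:
  req#1 t=1ms (window 0): ALLOW
  req#2 t=2ms (window 0): ALLOW
  req#3 t=3ms (window 0): DENY
  req#4 t=3ms (window 0): DENY
  req#5 t=5ms (window 0): DENY
  req#6 t=5ms (window 0): DENY
  req#7 t=5ms (window 0): DENY
  req#8 t=6ms (window 0): DENY
  req#9 t=6ms (window 0): DENY
  req#10 t=7ms (window 0): DENY
  req#11 t=7ms (window 0): DENY
  req#12 t=13ms (window 1): ALLOW
  req#13 t=14ms (window 1): ALLOW
  req#14 t=15ms (window 1): DENY
  req#15 t=19ms (window 1): DENY

Allowed counts by window: 2 2

Answer: 2 2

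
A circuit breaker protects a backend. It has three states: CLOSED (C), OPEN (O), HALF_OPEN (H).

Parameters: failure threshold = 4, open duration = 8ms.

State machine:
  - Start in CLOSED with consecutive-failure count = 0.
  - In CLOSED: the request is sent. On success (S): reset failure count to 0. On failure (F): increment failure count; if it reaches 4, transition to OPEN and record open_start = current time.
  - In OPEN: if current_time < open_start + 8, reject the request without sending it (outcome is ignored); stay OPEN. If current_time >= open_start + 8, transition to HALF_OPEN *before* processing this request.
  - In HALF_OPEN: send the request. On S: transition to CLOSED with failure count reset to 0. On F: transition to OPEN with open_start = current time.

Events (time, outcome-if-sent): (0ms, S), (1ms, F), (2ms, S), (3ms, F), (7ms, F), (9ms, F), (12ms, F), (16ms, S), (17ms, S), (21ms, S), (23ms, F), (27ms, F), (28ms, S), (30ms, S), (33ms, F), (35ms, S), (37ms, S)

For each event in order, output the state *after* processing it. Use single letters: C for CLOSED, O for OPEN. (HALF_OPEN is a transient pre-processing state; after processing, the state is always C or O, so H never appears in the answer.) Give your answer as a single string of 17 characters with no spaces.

Answer: CCCCCCOOOCCCCCCCC

Derivation:
State after each event:
  event#1 t=0ms outcome=S: state=CLOSED
  event#2 t=1ms outcome=F: state=CLOSED
  event#3 t=2ms outcome=S: state=CLOSED
  event#4 t=3ms outcome=F: state=CLOSED
  event#5 t=7ms outcome=F: state=CLOSED
  event#6 t=9ms outcome=F: state=CLOSED
  event#7 t=12ms outcome=F: state=OPEN
  event#8 t=16ms outcome=S: state=OPEN
  event#9 t=17ms outcome=S: state=OPEN
  event#10 t=21ms outcome=S: state=CLOSED
  event#11 t=23ms outcome=F: state=CLOSED
  event#12 t=27ms outcome=F: state=CLOSED
  event#13 t=28ms outcome=S: state=CLOSED
  event#14 t=30ms outcome=S: state=CLOSED
  event#15 t=33ms outcome=F: state=CLOSED
  event#16 t=35ms outcome=S: state=CLOSED
  event#17 t=37ms outcome=S: state=CLOSED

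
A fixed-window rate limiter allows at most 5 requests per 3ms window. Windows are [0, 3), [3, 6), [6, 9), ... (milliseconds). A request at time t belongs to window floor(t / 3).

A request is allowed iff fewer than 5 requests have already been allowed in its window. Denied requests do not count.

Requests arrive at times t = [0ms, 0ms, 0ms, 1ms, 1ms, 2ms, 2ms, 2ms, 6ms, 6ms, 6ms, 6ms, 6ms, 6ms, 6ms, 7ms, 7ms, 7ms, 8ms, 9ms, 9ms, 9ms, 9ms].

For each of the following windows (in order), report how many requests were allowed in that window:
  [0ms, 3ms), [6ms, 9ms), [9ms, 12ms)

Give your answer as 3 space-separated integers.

Processing requests:
  req#1 t=0ms (window 0): ALLOW
  req#2 t=0ms (window 0): ALLOW
  req#3 t=0ms (window 0): ALLOW
  req#4 t=1ms (window 0): ALLOW
  req#5 t=1ms (window 0): ALLOW
  req#6 t=2ms (window 0): DENY
  req#7 t=2ms (window 0): DENY
  req#8 t=2ms (window 0): DENY
  req#9 t=6ms (window 2): ALLOW
  req#10 t=6ms (window 2): ALLOW
  req#11 t=6ms (window 2): ALLOW
  req#12 t=6ms (window 2): ALLOW
  req#13 t=6ms (window 2): ALLOW
  req#14 t=6ms (window 2): DENY
  req#15 t=6ms (window 2): DENY
  req#16 t=7ms (window 2): DENY
  req#17 t=7ms (window 2): DENY
  req#18 t=7ms (window 2): DENY
  req#19 t=8ms (window 2): DENY
  req#20 t=9ms (window 3): ALLOW
  req#21 t=9ms (window 3): ALLOW
  req#22 t=9ms (window 3): ALLOW
  req#23 t=9ms (window 3): ALLOW

Allowed counts by window: 5 5 4

Answer: 5 5 4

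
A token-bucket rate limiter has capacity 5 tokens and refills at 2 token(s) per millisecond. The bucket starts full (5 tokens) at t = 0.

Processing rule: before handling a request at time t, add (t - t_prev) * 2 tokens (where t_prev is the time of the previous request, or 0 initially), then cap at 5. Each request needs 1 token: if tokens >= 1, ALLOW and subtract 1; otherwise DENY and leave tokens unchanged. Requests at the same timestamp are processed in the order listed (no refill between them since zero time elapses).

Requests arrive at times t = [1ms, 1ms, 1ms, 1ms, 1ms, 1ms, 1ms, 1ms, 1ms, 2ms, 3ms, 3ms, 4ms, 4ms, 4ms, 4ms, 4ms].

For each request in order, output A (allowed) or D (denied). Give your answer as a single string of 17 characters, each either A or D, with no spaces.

Answer: AAAAADDDDAAAAAADD

Derivation:
Simulating step by step:
  req#1 t=1ms: ALLOW
  req#2 t=1ms: ALLOW
  req#3 t=1ms: ALLOW
  req#4 t=1ms: ALLOW
  req#5 t=1ms: ALLOW
  req#6 t=1ms: DENY
  req#7 t=1ms: DENY
  req#8 t=1ms: DENY
  req#9 t=1ms: DENY
  req#10 t=2ms: ALLOW
  req#11 t=3ms: ALLOW
  req#12 t=3ms: ALLOW
  req#13 t=4ms: ALLOW
  req#14 t=4ms: ALLOW
  req#15 t=4ms: ALLOW
  req#16 t=4ms: DENY
  req#17 t=4ms: DENY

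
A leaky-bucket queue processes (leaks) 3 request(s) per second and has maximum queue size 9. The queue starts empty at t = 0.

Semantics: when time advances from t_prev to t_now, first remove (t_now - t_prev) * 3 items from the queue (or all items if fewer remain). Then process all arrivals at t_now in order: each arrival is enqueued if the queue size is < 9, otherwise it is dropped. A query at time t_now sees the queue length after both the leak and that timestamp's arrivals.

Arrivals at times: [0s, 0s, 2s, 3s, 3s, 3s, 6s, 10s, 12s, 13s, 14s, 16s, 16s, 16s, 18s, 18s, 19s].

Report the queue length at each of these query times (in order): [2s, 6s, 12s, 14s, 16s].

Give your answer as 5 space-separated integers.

Queue lengths at query times:
  query t=2s: backlog = 1
  query t=6s: backlog = 1
  query t=12s: backlog = 1
  query t=14s: backlog = 1
  query t=16s: backlog = 3

Answer: 1 1 1 1 3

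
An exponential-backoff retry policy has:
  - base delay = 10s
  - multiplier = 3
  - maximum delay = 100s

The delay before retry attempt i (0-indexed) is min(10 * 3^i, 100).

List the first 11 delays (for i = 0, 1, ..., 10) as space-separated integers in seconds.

Answer: 10 30 90 100 100 100 100 100 100 100 100

Derivation:
Computing each delay:
  i=0: min(10*3^0, 100) = 10
  i=1: min(10*3^1, 100) = 30
  i=2: min(10*3^2, 100) = 90
  i=3: min(10*3^3, 100) = 100
  i=4: min(10*3^4, 100) = 100
  i=5: min(10*3^5, 100) = 100
  i=6: min(10*3^6, 100) = 100
  i=7: min(10*3^7, 100) = 100
  i=8: min(10*3^8, 100) = 100
  i=9: min(10*3^9, 100) = 100
  i=10: min(10*3^10, 100) = 100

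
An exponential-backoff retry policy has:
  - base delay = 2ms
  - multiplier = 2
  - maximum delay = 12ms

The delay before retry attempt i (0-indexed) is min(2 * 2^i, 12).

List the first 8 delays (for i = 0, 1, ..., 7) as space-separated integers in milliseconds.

Answer: 2 4 8 12 12 12 12 12

Derivation:
Computing each delay:
  i=0: min(2*2^0, 12) = 2
  i=1: min(2*2^1, 12) = 4
  i=2: min(2*2^2, 12) = 8
  i=3: min(2*2^3, 12) = 12
  i=4: min(2*2^4, 12) = 12
  i=5: min(2*2^5, 12) = 12
  i=6: min(2*2^6, 12) = 12
  i=7: min(2*2^7, 12) = 12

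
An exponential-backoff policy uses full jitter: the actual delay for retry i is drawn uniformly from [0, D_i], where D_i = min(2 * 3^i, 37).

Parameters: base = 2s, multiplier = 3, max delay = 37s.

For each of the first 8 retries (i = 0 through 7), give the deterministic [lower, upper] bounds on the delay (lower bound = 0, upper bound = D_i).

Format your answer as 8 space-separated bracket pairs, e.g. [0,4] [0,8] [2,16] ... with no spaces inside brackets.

Answer: [0,2] [0,6] [0,18] [0,37] [0,37] [0,37] [0,37] [0,37]

Derivation:
Computing bounds per retry:
  i=0: D_i=min(2*3^0,37)=2, bounds=[0,2]
  i=1: D_i=min(2*3^1,37)=6, bounds=[0,6]
  i=2: D_i=min(2*3^2,37)=18, bounds=[0,18]
  i=3: D_i=min(2*3^3,37)=37, bounds=[0,37]
  i=4: D_i=min(2*3^4,37)=37, bounds=[0,37]
  i=5: D_i=min(2*3^5,37)=37, bounds=[0,37]
  i=6: D_i=min(2*3^6,37)=37, bounds=[0,37]
  i=7: D_i=min(2*3^7,37)=37, bounds=[0,37]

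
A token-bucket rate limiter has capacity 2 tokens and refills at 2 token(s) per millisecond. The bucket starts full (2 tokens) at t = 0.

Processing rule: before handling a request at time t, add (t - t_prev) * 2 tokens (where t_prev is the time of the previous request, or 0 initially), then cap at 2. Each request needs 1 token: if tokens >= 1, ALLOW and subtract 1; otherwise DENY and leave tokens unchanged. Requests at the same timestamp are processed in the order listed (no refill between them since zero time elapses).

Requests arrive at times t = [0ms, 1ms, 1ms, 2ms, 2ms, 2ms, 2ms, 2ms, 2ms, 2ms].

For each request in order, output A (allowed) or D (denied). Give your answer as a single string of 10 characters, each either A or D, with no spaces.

Simulating step by step:
  req#1 t=0ms: ALLOW
  req#2 t=1ms: ALLOW
  req#3 t=1ms: ALLOW
  req#4 t=2ms: ALLOW
  req#5 t=2ms: ALLOW
  req#6 t=2ms: DENY
  req#7 t=2ms: DENY
  req#8 t=2ms: DENY
  req#9 t=2ms: DENY
  req#10 t=2ms: DENY

Answer: AAAAADDDDD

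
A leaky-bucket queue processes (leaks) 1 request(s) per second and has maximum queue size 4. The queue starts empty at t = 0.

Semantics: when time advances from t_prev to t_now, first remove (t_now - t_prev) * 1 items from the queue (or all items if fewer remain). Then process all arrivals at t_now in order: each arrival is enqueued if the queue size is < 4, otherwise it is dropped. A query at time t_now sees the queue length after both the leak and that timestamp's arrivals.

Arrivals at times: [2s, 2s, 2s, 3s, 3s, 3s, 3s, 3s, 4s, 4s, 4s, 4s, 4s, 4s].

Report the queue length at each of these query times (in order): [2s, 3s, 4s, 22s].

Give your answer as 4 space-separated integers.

Answer: 3 4 4 0

Derivation:
Queue lengths at query times:
  query t=2s: backlog = 3
  query t=3s: backlog = 4
  query t=4s: backlog = 4
  query t=22s: backlog = 0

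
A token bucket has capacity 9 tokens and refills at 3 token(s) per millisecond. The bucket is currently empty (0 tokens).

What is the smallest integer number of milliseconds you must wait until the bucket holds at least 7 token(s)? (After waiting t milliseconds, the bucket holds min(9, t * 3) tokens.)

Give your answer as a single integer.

Answer: 3

Derivation:
Need t * 3 >= 7, so t >= 7/3.
Smallest integer t = ceil(7/3) = 3.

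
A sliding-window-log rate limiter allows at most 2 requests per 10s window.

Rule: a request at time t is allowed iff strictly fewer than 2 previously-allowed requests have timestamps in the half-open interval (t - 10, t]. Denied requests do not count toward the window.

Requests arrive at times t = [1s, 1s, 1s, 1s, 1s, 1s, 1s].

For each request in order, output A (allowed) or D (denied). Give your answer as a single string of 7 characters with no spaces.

Tracking allowed requests in the window:
  req#1 t=1s: ALLOW
  req#2 t=1s: ALLOW
  req#3 t=1s: DENY
  req#4 t=1s: DENY
  req#5 t=1s: DENY
  req#6 t=1s: DENY
  req#7 t=1s: DENY

Answer: AADDDDD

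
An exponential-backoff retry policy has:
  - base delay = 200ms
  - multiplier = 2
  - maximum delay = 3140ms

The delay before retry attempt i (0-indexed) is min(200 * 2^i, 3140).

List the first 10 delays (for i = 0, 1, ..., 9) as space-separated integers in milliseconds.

Computing each delay:
  i=0: min(200*2^0, 3140) = 200
  i=1: min(200*2^1, 3140) = 400
  i=2: min(200*2^2, 3140) = 800
  i=3: min(200*2^3, 3140) = 1600
  i=4: min(200*2^4, 3140) = 3140
  i=5: min(200*2^5, 3140) = 3140
  i=6: min(200*2^6, 3140) = 3140
  i=7: min(200*2^7, 3140) = 3140
  i=8: min(200*2^8, 3140) = 3140
  i=9: min(200*2^9, 3140) = 3140

Answer: 200 400 800 1600 3140 3140 3140 3140 3140 3140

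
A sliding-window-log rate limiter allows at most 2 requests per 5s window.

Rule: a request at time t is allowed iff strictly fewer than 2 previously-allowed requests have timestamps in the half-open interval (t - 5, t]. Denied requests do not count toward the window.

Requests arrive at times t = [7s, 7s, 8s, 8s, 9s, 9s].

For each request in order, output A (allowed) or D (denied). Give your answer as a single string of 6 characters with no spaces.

Answer: AADDDD

Derivation:
Tracking allowed requests in the window:
  req#1 t=7s: ALLOW
  req#2 t=7s: ALLOW
  req#3 t=8s: DENY
  req#4 t=8s: DENY
  req#5 t=9s: DENY
  req#6 t=9s: DENY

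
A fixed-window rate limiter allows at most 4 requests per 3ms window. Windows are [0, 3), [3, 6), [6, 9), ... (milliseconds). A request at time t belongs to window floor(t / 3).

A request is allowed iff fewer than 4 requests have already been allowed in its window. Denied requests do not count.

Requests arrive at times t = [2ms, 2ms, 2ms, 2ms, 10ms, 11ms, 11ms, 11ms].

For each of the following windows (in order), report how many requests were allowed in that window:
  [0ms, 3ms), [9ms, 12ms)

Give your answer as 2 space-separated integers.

Processing requests:
  req#1 t=2ms (window 0): ALLOW
  req#2 t=2ms (window 0): ALLOW
  req#3 t=2ms (window 0): ALLOW
  req#4 t=2ms (window 0): ALLOW
  req#5 t=10ms (window 3): ALLOW
  req#6 t=11ms (window 3): ALLOW
  req#7 t=11ms (window 3): ALLOW
  req#8 t=11ms (window 3): ALLOW

Allowed counts by window: 4 4

Answer: 4 4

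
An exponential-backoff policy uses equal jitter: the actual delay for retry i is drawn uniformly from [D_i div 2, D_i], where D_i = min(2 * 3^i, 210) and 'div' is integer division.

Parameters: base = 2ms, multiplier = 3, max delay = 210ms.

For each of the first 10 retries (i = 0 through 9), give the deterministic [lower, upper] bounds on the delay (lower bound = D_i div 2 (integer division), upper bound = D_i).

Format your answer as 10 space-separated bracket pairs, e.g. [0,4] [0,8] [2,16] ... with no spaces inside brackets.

Computing bounds per retry:
  i=0: D_i=min(2*3^0,210)=2, bounds=[1,2]
  i=1: D_i=min(2*3^1,210)=6, bounds=[3,6]
  i=2: D_i=min(2*3^2,210)=18, bounds=[9,18]
  i=3: D_i=min(2*3^3,210)=54, bounds=[27,54]
  i=4: D_i=min(2*3^4,210)=162, bounds=[81,162]
  i=5: D_i=min(2*3^5,210)=210, bounds=[105,210]
  i=6: D_i=min(2*3^6,210)=210, bounds=[105,210]
  i=7: D_i=min(2*3^7,210)=210, bounds=[105,210]
  i=8: D_i=min(2*3^8,210)=210, bounds=[105,210]
  i=9: D_i=min(2*3^9,210)=210, bounds=[105,210]

Answer: [1,2] [3,6] [9,18] [27,54] [81,162] [105,210] [105,210] [105,210] [105,210] [105,210]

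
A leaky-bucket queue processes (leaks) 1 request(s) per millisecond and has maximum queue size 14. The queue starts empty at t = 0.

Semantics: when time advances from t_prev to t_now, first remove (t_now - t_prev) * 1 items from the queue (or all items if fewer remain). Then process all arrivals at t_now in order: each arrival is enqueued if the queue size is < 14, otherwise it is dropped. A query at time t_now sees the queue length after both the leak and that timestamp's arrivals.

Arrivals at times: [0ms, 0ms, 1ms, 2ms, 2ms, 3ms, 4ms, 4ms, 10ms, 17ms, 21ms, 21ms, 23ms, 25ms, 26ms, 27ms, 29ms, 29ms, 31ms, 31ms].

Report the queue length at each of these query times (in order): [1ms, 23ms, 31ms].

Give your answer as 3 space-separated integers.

Answer: 2 1 2

Derivation:
Queue lengths at query times:
  query t=1ms: backlog = 2
  query t=23ms: backlog = 1
  query t=31ms: backlog = 2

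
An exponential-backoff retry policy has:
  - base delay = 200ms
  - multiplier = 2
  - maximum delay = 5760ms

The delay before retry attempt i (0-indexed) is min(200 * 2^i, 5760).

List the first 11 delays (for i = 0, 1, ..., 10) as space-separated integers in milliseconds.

Computing each delay:
  i=0: min(200*2^0, 5760) = 200
  i=1: min(200*2^1, 5760) = 400
  i=2: min(200*2^2, 5760) = 800
  i=3: min(200*2^3, 5760) = 1600
  i=4: min(200*2^4, 5760) = 3200
  i=5: min(200*2^5, 5760) = 5760
  i=6: min(200*2^6, 5760) = 5760
  i=7: min(200*2^7, 5760) = 5760
  i=8: min(200*2^8, 5760) = 5760
  i=9: min(200*2^9, 5760) = 5760
  i=10: min(200*2^10, 5760) = 5760

Answer: 200 400 800 1600 3200 5760 5760 5760 5760 5760 5760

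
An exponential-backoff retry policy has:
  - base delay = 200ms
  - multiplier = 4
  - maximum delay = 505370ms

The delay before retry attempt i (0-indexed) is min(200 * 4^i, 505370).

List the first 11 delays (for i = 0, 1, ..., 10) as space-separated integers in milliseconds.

Computing each delay:
  i=0: min(200*4^0, 505370) = 200
  i=1: min(200*4^1, 505370) = 800
  i=2: min(200*4^2, 505370) = 3200
  i=3: min(200*4^3, 505370) = 12800
  i=4: min(200*4^4, 505370) = 51200
  i=5: min(200*4^5, 505370) = 204800
  i=6: min(200*4^6, 505370) = 505370
  i=7: min(200*4^7, 505370) = 505370
  i=8: min(200*4^8, 505370) = 505370
  i=9: min(200*4^9, 505370) = 505370
  i=10: min(200*4^10, 505370) = 505370

Answer: 200 800 3200 12800 51200 204800 505370 505370 505370 505370 505370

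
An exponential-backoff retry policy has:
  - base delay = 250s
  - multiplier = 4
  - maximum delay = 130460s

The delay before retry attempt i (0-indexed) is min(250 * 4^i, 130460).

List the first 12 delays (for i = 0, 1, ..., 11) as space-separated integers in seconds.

Answer: 250 1000 4000 16000 64000 130460 130460 130460 130460 130460 130460 130460

Derivation:
Computing each delay:
  i=0: min(250*4^0, 130460) = 250
  i=1: min(250*4^1, 130460) = 1000
  i=2: min(250*4^2, 130460) = 4000
  i=3: min(250*4^3, 130460) = 16000
  i=4: min(250*4^4, 130460) = 64000
  i=5: min(250*4^5, 130460) = 130460
  i=6: min(250*4^6, 130460) = 130460
  i=7: min(250*4^7, 130460) = 130460
  i=8: min(250*4^8, 130460) = 130460
  i=9: min(250*4^9, 130460) = 130460
  i=10: min(250*4^10, 130460) = 130460
  i=11: min(250*4^11, 130460) = 130460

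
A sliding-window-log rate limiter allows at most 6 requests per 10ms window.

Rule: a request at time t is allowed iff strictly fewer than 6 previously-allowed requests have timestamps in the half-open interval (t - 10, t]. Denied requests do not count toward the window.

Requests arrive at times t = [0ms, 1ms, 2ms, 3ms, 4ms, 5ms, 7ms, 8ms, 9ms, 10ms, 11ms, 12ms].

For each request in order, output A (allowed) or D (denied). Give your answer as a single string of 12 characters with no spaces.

Tracking allowed requests in the window:
  req#1 t=0ms: ALLOW
  req#2 t=1ms: ALLOW
  req#3 t=2ms: ALLOW
  req#4 t=3ms: ALLOW
  req#5 t=4ms: ALLOW
  req#6 t=5ms: ALLOW
  req#7 t=7ms: DENY
  req#8 t=8ms: DENY
  req#9 t=9ms: DENY
  req#10 t=10ms: ALLOW
  req#11 t=11ms: ALLOW
  req#12 t=12ms: ALLOW

Answer: AAAAAADDDAAA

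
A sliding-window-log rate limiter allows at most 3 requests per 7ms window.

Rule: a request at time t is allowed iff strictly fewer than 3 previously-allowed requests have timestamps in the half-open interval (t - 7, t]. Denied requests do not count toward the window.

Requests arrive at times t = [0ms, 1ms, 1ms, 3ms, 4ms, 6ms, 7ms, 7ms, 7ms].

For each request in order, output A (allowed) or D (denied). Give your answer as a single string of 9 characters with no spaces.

Tracking allowed requests in the window:
  req#1 t=0ms: ALLOW
  req#2 t=1ms: ALLOW
  req#3 t=1ms: ALLOW
  req#4 t=3ms: DENY
  req#5 t=4ms: DENY
  req#6 t=6ms: DENY
  req#7 t=7ms: ALLOW
  req#8 t=7ms: DENY
  req#9 t=7ms: DENY

Answer: AAADDDADD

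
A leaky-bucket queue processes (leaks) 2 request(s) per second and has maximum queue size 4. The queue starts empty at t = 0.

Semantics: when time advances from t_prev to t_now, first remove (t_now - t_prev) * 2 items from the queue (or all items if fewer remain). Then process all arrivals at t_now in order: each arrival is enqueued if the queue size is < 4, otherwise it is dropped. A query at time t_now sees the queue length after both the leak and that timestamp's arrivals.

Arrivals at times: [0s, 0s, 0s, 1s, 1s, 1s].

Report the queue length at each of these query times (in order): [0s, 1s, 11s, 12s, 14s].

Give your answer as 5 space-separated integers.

Queue lengths at query times:
  query t=0s: backlog = 3
  query t=1s: backlog = 4
  query t=11s: backlog = 0
  query t=12s: backlog = 0
  query t=14s: backlog = 0

Answer: 3 4 0 0 0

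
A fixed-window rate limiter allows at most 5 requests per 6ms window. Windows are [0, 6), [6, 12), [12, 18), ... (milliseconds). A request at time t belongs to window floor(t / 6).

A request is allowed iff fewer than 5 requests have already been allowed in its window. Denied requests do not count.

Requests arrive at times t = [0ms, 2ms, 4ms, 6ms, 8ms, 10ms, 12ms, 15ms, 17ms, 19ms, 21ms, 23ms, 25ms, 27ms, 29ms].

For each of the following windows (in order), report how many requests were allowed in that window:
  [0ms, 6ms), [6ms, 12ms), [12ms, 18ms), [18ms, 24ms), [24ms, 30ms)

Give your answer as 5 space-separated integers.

Processing requests:
  req#1 t=0ms (window 0): ALLOW
  req#2 t=2ms (window 0): ALLOW
  req#3 t=4ms (window 0): ALLOW
  req#4 t=6ms (window 1): ALLOW
  req#5 t=8ms (window 1): ALLOW
  req#6 t=10ms (window 1): ALLOW
  req#7 t=12ms (window 2): ALLOW
  req#8 t=15ms (window 2): ALLOW
  req#9 t=17ms (window 2): ALLOW
  req#10 t=19ms (window 3): ALLOW
  req#11 t=21ms (window 3): ALLOW
  req#12 t=23ms (window 3): ALLOW
  req#13 t=25ms (window 4): ALLOW
  req#14 t=27ms (window 4): ALLOW
  req#15 t=29ms (window 4): ALLOW

Allowed counts by window: 3 3 3 3 3

Answer: 3 3 3 3 3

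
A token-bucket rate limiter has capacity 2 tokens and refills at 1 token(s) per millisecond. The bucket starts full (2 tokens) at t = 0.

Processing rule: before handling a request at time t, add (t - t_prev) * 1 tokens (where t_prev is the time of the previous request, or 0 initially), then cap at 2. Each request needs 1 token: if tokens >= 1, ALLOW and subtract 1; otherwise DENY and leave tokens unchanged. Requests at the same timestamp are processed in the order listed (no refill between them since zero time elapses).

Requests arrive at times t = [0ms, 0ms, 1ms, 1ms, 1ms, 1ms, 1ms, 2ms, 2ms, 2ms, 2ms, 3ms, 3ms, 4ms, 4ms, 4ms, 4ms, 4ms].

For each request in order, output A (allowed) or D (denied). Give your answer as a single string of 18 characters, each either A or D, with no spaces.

Answer: AAADDDDADDDADADDDD

Derivation:
Simulating step by step:
  req#1 t=0ms: ALLOW
  req#2 t=0ms: ALLOW
  req#3 t=1ms: ALLOW
  req#4 t=1ms: DENY
  req#5 t=1ms: DENY
  req#6 t=1ms: DENY
  req#7 t=1ms: DENY
  req#8 t=2ms: ALLOW
  req#9 t=2ms: DENY
  req#10 t=2ms: DENY
  req#11 t=2ms: DENY
  req#12 t=3ms: ALLOW
  req#13 t=3ms: DENY
  req#14 t=4ms: ALLOW
  req#15 t=4ms: DENY
  req#16 t=4ms: DENY
  req#17 t=4ms: DENY
  req#18 t=4ms: DENY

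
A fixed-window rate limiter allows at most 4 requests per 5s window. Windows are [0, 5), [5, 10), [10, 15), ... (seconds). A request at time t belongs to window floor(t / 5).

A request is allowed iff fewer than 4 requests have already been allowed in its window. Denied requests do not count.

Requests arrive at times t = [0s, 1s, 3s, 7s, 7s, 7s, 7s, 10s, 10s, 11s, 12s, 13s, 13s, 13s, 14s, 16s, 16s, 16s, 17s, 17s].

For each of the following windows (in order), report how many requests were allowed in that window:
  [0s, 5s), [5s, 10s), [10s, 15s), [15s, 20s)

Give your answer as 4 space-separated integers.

Processing requests:
  req#1 t=0s (window 0): ALLOW
  req#2 t=1s (window 0): ALLOW
  req#3 t=3s (window 0): ALLOW
  req#4 t=7s (window 1): ALLOW
  req#5 t=7s (window 1): ALLOW
  req#6 t=7s (window 1): ALLOW
  req#7 t=7s (window 1): ALLOW
  req#8 t=10s (window 2): ALLOW
  req#9 t=10s (window 2): ALLOW
  req#10 t=11s (window 2): ALLOW
  req#11 t=12s (window 2): ALLOW
  req#12 t=13s (window 2): DENY
  req#13 t=13s (window 2): DENY
  req#14 t=13s (window 2): DENY
  req#15 t=14s (window 2): DENY
  req#16 t=16s (window 3): ALLOW
  req#17 t=16s (window 3): ALLOW
  req#18 t=16s (window 3): ALLOW
  req#19 t=17s (window 3): ALLOW
  req#20 t=17s (window 3): DENY

Allowed counts by window: 3 4 4 4

Answer: 3 4 4 4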